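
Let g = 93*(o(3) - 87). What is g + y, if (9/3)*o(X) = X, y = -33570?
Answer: -41568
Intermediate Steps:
o(X) = X/3
g = -7998 (g = 93*((⅓)*3 - 87) = 93*(1 - 87) = 93*(-86) = -7998)
g + y = -7998 - 33570 = -41568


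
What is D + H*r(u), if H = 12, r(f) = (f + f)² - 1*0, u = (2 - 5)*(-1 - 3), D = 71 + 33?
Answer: 7016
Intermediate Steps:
D = 104
u = 12 (u = -3*(-4) = 12)
r(f) = 4*f² (r(f) = (2*f)² + 0 = 4*f² + 0 = 4*f²)
D + H*r(u) = 104 + 12*(4*12²) = 104 + 12*(4*144) = 104 + 12*576 = 104 + 6912 = 7016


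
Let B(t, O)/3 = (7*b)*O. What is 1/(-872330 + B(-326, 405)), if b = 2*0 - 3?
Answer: -1/897845 ≈ -1.1138e-6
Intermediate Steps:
b = -3 (b = 0 - 3 = -3)
B(t, O) = -63*O (B(t, O) = 3*((7*(-3))*O) = 3*(-21*O) = -63*O)
1/(-872330 + B(-326, 405)) = 1/(-872330 - 63*405) = 1/(-872330 - 25515) = 1/(-897845) = -1/897845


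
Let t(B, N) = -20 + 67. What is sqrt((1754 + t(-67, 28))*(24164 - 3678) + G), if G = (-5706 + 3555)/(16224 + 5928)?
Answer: sqrt(502914624383522)/3692 ≈ 6074.1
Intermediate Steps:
G = -717/7384 (G = -2151/22152 = -2151*1/22152 = -717/7384 ≈ -0.097102)
t(B, N) = 47
sqrt((1754 + t(-67, 28))*(24164 - 3678) + G) = sqrt((1754 + 47)*(24164 - 3678) - 717/7384) = sqrt(1801*20486 - 717/7384) = sqrt(36895286 - 717/7384) = sqrt(272434791107/7384) = sqrt(502914624383522)/3692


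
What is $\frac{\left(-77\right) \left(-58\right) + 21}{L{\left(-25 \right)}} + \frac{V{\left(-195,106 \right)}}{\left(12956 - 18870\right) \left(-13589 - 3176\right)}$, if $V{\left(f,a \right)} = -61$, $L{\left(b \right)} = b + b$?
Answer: $- \frac{22243901066}{247870525} \approx -89.74$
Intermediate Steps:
$L{\left(b \right)} = 2 b$
$\frac{\left(-77\right) \left(-58\right) + 21}{L{\left(-25 \right)}} + \frac{V{\left(-195,106 \right)}}{\left(12956 - 18870\right) \left(-13589 - 3176\right)} = \frac{\left(-77\right) \left(-58\right) + 21}{2 \left(-25\right)} - \frac{61}{\left(12956 - 18870\right) \left(-13589 - 3176\right)} = \frac{4466 + 21}{-50} - \frac{61}{\left(-5914\right) \left(-16765\right)} = 4487 \left(- \frac{1}{50}\right) - \frac{61}{99148210} = - \frac{4487}{50} - \frac{61}{99148210} = - \frac{22243901066}{247870525}$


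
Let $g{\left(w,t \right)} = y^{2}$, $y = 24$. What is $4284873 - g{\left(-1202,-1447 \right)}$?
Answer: $4284297$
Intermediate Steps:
$g{\left(w,t \right)} = 576$ ($g{\left(w,t \right)} = 24^{2} = 576$)
$4284873 - g{\left(-1202,-1447 \right)} = 4284873 - 576 = 4284297$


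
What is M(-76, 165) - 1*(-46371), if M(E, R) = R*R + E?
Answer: 73520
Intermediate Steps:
M(E, R) = E + R² (M(E, R) = R² + E = E + R²)
M(-76, 165) - 1*(-46371) = (-76 + 165²) - 1*(-46371) = (-76 + 27225) + 46371 = 27149 + 46371 = 73520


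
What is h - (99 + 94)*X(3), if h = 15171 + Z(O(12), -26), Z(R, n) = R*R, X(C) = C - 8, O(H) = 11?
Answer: 16257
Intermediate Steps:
X(C) = -8 + C
Z(R, n) = R**2
h = 15292 (h = 15171 + 11**2 = 15171 + 121 = 15292)
h - (99 + 94)*X(3) = 15292 - (99 + 94)*(-8 + 3) = 15292 - 193*(-5) = 15292 - 1*(-965) = 15292 + 965 = 16257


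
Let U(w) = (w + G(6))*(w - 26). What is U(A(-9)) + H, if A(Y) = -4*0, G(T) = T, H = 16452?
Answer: 16296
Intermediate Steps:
A(Y) = 0
U(w) = (-26 + w)*(6 + w) (U(w) = (w + 6)*(w - 26) = (6 + w)*(-26 + w) = (-26 + w)*(6 + w))
U(A(-9)) + H = (-156 + 0² - 20*0) + 16452 = (-156 + 0 + 0) + 16452 = -156 + 16452 = 16296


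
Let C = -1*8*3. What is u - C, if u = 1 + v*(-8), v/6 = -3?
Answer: 169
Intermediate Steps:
v = -18 (v = 6*(-3) = -18)
C = -24 (C = -8*3 = -24)
u = 145 (u = 1 - 18*(-8) = 1 + 144 = 145)
u - C = 145 - 1*(-24) = 145 + 24 = 169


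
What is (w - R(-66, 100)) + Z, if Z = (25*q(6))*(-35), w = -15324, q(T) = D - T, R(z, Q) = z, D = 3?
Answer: -12633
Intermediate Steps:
q(T) = 3 - T
Z = 2625 (Z = (25*(3 - 1*6))*(-35) = (25*(3 - 6))*(-35) = (25*(-3))*(-35) = -75*(-35) = 2625)
(w - R(-66, 100)) + Z = (-15324 - 1*(-66)) + 2625 = (-15324 + 66) + 2625 = -15258 + 2625 = -12633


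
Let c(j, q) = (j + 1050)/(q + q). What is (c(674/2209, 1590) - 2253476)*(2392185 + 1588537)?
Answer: -15753518488452768778/1756155 ≈ -8.9705e+12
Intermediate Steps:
c(j, q) = (1050 + j)/(2*q) (c(j, q) = (1050 + j)/((2*q)) = (1050 + j)*(1/(2*q)) = (1050 + j)/(2*q))
(c(674/2209, 1590) - 2253476)*(2392185 + 1588537) = ((½)*(1050 + 674/2209)/1590 - 2253476)*(2392185 + 1588537) = ((½)*(1/1590)*(1050 + 674*(1/2209)) - 2253476)*3980722 = ((½)*(1/1590)*(1050 + 674/2209) - 2253476)*3980722 = ((½)*(1/1590)*(2320124/2209) - 2253476)*3980722 = (580031/1756155 - 2253476)*3980722 = -3957452564749/1756155*3980722 = -15753518488452768778/1756155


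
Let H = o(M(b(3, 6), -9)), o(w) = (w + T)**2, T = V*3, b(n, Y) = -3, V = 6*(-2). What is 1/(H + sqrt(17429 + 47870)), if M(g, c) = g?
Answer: 117/172934 - sqrt(65299)/2248142 ≈ 0.00056289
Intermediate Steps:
V = -12
T = -36 (T = -12*3 = -36)
o(w) = (-36 + w)**2 (o(w) = (w - 36)**2 = (-36 + w)**2)
H = 1521 (H = (-36 - 3)**2 = (-39)**2 = 1521)
1/(H + sqrt(17429 + 47870)) = 1/(1521 + sqrt(17429 + 47870)) = 1/(1521 + sqrt(65299))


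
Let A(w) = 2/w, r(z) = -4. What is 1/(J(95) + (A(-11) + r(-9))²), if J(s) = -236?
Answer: -121/26440 ≈ -0.0045764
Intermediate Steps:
1/(J(95) + (A(-11) + r(-9))²) = 1/(-236 + (2/(-11) - 4)²) = 1/(-236 + (2*(-1/11) - 4)²) = 1/(-236 + (-2/11 - 4)²) = 1/(-236 + (-46/11)²) = 1/(-236 + 2116/121) = 1/(-26440/121) = -121/26440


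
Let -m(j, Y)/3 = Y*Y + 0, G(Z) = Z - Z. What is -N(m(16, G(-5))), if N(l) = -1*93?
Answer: 93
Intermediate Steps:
G(Z) = 0
m(j, Y) = -3*Y² (m(j, Y) = -3*(Y*Y + 0) = -3*(Y² + 0) = -3*Y²)
N(l) = -93
-N(m(16, G(-5))) = -1*(-93) = 93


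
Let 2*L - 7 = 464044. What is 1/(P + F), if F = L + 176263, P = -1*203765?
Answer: 2/409047 ≈ 4.8894e-6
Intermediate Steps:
L = 464051/2 (L = 7/2 + (1/2)*464044 = 7/2 + 232022 = 464051/2 ≈ 2.3203e+5)
P = -203765
F = 816577/2 (F = 464051/2 + 176263 = 816577/2 ≈ 4.0829e+5)
1/(P + F) = 1/(-203765 + 816577/2) = 1/(409047/2) = 2/409047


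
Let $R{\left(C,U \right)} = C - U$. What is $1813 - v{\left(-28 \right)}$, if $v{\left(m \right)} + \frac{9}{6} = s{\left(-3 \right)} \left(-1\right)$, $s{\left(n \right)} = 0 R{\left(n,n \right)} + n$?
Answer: $\frac{3623}{2} \approx 1811.5$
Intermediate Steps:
$s{\left(n \right)} = n$ ($s{\left(n \right)} = 0 \left(n - n\right) + n = 0 \cdot 0 + n = 0 + n = n$)
$v{\left(m \right)} = \frac{3}{2}$ ($v{\left(m \right)} = - \frac{3}{2} - -3 = - \frac{3}{2} + 3 = \frac{3}{2}$)
$1813 - v{\left(-28 \right)} = 1813 - \frac{3}{2} = \frac{3623}{2}$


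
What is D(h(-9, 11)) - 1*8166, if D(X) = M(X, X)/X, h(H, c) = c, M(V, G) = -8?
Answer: -89834/11 ≈ -8166.7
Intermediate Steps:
D(X) = -8/X
D(h(-9, 11)) - 1*8166 = -8/11 - 1*8166 = -8*1/11 - 8166 = -8/11 - 8166 = -89834/11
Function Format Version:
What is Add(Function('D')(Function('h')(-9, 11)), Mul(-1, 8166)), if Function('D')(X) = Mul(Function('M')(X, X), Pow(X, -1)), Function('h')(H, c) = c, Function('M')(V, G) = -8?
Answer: Rational(-89834, 11) ≈ -8166.7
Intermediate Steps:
Function('D')(X) = Mul(-8, Pow(X, -1))
Add(Function('D')(Function('h')(-9, 11)), Mul(-1, 8166)) = Add(Mul(-8, Pow(11, -1)), Mul(-1, 8166)) = Add(Mul(-8, Rational(1, 11)), -8166) = Add(Rational(-8, 11), -8166) = Rational(-89834, 11)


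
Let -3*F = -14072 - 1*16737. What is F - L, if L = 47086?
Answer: -110449/3 ≈ -36816.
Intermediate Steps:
F = 30809/3 (F = -(-14072 - 1*16737)/3 = -(-14072 - 16737)/3 = -⅓*(-30809) = 30809/3 ≈ 10270.)
F - L = 30809/3 - 1*47086 = 30809/3 - 47086 = -110449/3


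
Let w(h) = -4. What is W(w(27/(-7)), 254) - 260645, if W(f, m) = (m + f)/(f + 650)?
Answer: -84188210/323 ≈ -2.6064e+5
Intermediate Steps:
W(f, m) = (f + m)/(650 + f)
W(w(27/(-7)), 254) - 260645 = (-4 + 254)/(650 - 4) - 260645 = 250/646 - 260645 = (1/646)*250 - 260645 = 125/323 - 260645 = -84188210/323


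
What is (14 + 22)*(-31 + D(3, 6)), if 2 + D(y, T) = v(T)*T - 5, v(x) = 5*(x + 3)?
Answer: 8352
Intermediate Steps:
v(x) = 15 + 5*x (v(x) = 5*(3 + x) = 15 + 5*x)
D(y, T) = -7 + T*(15 + 5*T) (D(y, T) = -2 + ((15 + 5*T)*T - 5) = -2 + (T*(15 + 5*T) - 5) = -2 + (-5 + T*(15 + 5*T)) = -7 + T*(15 + 5*T))
(14 + 22)*(-31 + D(3, 6)) = (14 + 22)*(-31 + (-7 + 5*6*(3 + 6))) = 36*(-31 + (-7 + 5*6*9)) = 36*(-31 + (-7 + 270)) = 36*(-31 + 263) = 36*232 = 8352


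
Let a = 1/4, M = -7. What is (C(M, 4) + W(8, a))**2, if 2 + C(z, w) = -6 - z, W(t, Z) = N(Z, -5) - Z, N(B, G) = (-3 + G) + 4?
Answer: 441/16 ≈ 27.563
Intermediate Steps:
N(B, G) = 1 + G
a = 1/4 ≈ 0.25000
W(t, Z) = -4 - Z (W(t, Z) = (1 - 5) - Z = -4 - Z)
C(z, w) = -8 - z (C(z, w) = -2 + (-6 - z) = -8 - z)
(C(M, 4) + W(8, a))**2 = ((-8 - 1*(-7)) + (-4 - 1*1/4))**2 = ((-8 + 7) + (-4 - 1/4))**2 = (-1 - 17/4)**2 = (-21/4)**2 = 441/16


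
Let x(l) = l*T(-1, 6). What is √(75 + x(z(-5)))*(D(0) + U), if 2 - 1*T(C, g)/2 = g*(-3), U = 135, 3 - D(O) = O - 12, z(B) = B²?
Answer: 750*√43 ≈ 4918.1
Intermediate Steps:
D(O) = 15 - O (D(O) = 3 - (O - 12) = 3 - (-12 + O) = 3 + (12 - O) = 15 - O)
T(C, g) = 4 + 6*g (T(C, g) = 4 - 2*g*(-3) = 4 - (-6)*g = 4 + 6*g)
x(l) = 40*l (x(l) = l*(4 + 6*6) = l*(4 + 36) = l*40 = 40*l)
√(75 + x(z(-5)))*(D(0) + U) = √(75 + 40*(-5)²)*((15 - 1*0) + 135) = √(75 + 40*25)*((15 + 0) + 135) = √(75 + 1000)*(15 + 135) = √1075*150 = (5*√43)*150 = 750*√43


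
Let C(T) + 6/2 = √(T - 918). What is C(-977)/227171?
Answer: -3/227171 + I*√1895/227171 ≈ -1.3206e-5 + 0.00019162*I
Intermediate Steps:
C(T) = -3 + √(-918 + T) (C(T) = -3 + √(T - 918) = -3 + √(-918 + T))
C(-977)/227171 = (-3 + √(-918 - 977))/227171 = (-3 + √(-1895))*(1/227171) = (-3 + I*√1895)*(1/227171) = -3/227171 + I*√1895/227171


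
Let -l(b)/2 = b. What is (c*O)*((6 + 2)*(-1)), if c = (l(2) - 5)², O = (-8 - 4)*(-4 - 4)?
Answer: -62208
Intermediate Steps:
l(b) = -2*b
O = 96 (O = -12*(-8) = 96)
c = 81 (c = (-2*2 - 5)² = (-4 - 5)² = (-9)² = 81)
(c*O)*((6 + 2)*(-1)) = (81*96)*((6 + 2)*(-1)) = 7776*(8*(-1)) = 7776*(-8) = -62208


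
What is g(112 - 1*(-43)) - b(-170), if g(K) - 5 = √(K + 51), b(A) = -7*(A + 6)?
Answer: -1143 + √206 ≈ -1128.6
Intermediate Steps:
b(A) = -42 - 7*A (b(A) = -7*(6 + A) = -42 - 7*A)
g(K) = 5 + √(51 + K) (g(K) = 5 + √(K + 51) = 5 + √(51 + K))
g(112 - 1*(-43)) - b(-170) = (5 + √(51 + (112 - 1*(-43)))) - (-42 - 7*(-170)) = (5 + √(51 + (112 + 43))) - (-42 + 1190) = (5 + √(51 + 155)) - 1*1148 = (5 + √206) - 1148 = -1143 + √206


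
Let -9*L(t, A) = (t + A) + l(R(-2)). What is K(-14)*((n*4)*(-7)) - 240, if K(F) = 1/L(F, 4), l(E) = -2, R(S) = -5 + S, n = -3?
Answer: -177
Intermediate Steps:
L(t, A) = 2/9 - A/9 - t/9 (L(t, A) = -((t + A) - 2)/9 = -((A + t) - 2)/9 = -(-2 + A + t)/9 = 2/9 - A/9 - t/9)
K(F) = 1/(-2/9 - F/9) (K(F) = 1/(2/9 - ⅑*4 - F/9) = 1/(2/9 - 4/9 - F/9) = 1/(-2/9 - F/9))
K(-14)*((n*4)*(-7)) - 240 = (-9/(2 - 14))*(-3*4*(-7)) - 240 = (-9/(-12))*(-12*(-7)) - 240 = -9*(-1/12)*84 - 240 = (¾)*84 - 240 = 63 - 240 = -177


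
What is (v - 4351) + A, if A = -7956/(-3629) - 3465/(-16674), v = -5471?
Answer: -28294450323/2881426 ≈ -9819.6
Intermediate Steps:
A = 6915849/2881426 (A = -7956*(-1/3629) - 3465*(-1/16674) = 7956/3629 + 165/794 = 6915849/2881426 ≈ 2.4001)
(v - 4351) + A = (-5471 - 4351) + 6915849/2881426 = -9822 + 6915849/2881426 = -28294450323/2881426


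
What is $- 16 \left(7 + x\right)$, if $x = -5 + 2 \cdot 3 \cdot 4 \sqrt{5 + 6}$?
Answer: $-32 - 384 \sqrt{11} \approx -1305.6$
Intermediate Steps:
$x = -5 + 24 \sqrt{11}$ ($x = -5 + 6 \cdot 4 \sqrt{11} = -5 + 24 \sqrt{11} \approx 74.599$)
$- 16 \left(7 + x\right) = - 16 \left(7 - \left(5 - 24 \sqrt{11}\right)\right) = - 16 \left(2 + 24 \sqrt{11}\right) = -32 - 384 \sqrt{11}$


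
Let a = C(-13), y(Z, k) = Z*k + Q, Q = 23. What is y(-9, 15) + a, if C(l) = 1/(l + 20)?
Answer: -783/7 ≈ -111.86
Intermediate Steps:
y(Z, k) = 23 + Z*k (y(Z, k) = Z*k + 23 = 23 + Z*k)
C(l) = 1/(20 + l)
a = ⅐ (a = 1/(20 - 13) = 1/7 = ⅐ ≈ 0.14286)
y(-9, 15) + a = (23 - 9*15) + ⅐ = (23 - 135) + ⅐ = -112 + ⅐ = -783/7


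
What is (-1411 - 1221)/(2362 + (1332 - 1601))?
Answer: -376/299 ≈ -1.2575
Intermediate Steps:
(-1411 - 1221)/(2362 + (1332 - 1601)) = -2632/(2362 - 269) = -2632/2093 = -2632*1/2093 = -376/299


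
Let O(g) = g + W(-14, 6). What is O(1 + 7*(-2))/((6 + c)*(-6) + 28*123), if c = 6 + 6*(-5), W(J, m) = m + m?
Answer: -1/3552 ≈ -0.00028153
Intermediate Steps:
W(J, m) = 2*m
c = -24 (c = 6 - 30 = -24)
O(g) = 12 + g (O(g) = g + 2*6 = g + 12 = 12 + g)
O(1 + 7*(-2))/((6 + c)*(-6) + 28*123) = (12 + (1 + 7*(-2)))/((6 - 24)*(-6) + 28*123) = (12 + (1 - 14))/(-18*(-6) + 3444) = (12 - 13)/(108 + 3444) = -1/3552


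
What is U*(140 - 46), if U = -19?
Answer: -1786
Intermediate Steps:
U*(140 - 46) = -19*(140 - 46) = -19*94 = -1786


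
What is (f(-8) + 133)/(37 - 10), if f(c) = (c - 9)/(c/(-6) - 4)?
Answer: 1115/216 ≈ 5.1620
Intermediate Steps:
f(c) = (-9 + c)/(-4 - c/6) (f(c) = (-9 + c)/(c*(-1/6) - 4) = (-9 + c)/(-c/6 - 4) = (-9 + c)/(-4 - c/6))
(f(-8) + 133)/(37 - 10) = (6*(9 - 1*(-8))/(24 - 8) + 133)/(37 - 10) = (6*(9 + 8)/16 + 133)/27 = (6*(1/16)*17 + 133)*(1/27) = (51/8 + 133)*(1/27) = (1115/8)*(1/27) = 1115/216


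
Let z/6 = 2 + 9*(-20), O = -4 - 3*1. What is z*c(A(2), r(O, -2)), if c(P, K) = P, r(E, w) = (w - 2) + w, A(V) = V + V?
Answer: -4272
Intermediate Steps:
O = -7 (O = -4 - 3 = -7)
A(V) = 2*V
r(E, w) = -2 + 2*w (r(E, w) = (-2 + w) + w = -2 + 2*w)
z = -1068 (z = 6*(2 + 9*(-20)) = 6*(2 - 180) = 6*(-178) = -1068)
z*c(A(2), r(O, -2)) = -2136*2 = -1068*4 = -4272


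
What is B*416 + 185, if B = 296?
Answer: 123321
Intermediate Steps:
B*416 + 185 = 296*416 + 185 = 123136 + 185 = 123321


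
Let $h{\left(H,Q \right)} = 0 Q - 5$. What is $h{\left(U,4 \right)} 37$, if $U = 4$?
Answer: $-185$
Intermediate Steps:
$h{\left(H,Q \right)} = -5$ ($h{\left(H,Q \right)} = 0 - 5 = -5$)
$h{\left(U,4 \right)} 37 = \left(-5\right) 37 = -185$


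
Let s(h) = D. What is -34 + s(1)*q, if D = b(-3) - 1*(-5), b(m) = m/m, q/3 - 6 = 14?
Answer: 326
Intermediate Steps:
q = 60 (q = 18 + 3*14 = 18 + 42 = 60)
b(m) = 1
D = 6 (D = 1 - 1*(-5) = 1 + 5 = 6)
s(h) = 6
-34 + s(1)*q = -34 + 6*60 = -34 + 360 = 326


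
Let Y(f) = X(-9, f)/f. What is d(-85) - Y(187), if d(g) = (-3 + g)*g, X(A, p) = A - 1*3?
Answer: 1398772/187 ≈ 7480.1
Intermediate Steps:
X(A, p) = -3 + A (X(A, p) = A - 3 = -3 + A)
Y(f) = -12/f (Y(f) = (-3 - 9)/f = -12/f)
d(g) = g*(-3 + g)
d(-85) - Y(187) = -85*(-3 - 85) - (-12)/187 = -85*(-88) - (-12)/187 = 7480 - 1*(-12/187) = 7480 + 12/187 = 1398772/187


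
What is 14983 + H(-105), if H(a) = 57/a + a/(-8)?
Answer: 4198763/280 ≈ 14996.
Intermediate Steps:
H(a) = 57/a - a/8 (H(a) = 57/a + a*(-1/8) = 57/a - a/8)
14983 + H(-105) = 14983 + (57/(-105) - 1/8*(-105)) = 14983 + (57*(-1/105) + 105/8) = 14983 + (-19/35 + 105/8) = 14983 + 3523/280 = 4198763/280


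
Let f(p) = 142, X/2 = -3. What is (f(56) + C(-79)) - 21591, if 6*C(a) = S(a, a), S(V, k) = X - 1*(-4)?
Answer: -64348/3 ≈ -21449.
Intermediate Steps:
X = -6 (X = 2*(-3) = -6)
S(V, k) = -2 (S(V, k) = -6 - 1*(-4) = -6 + 4 = -2)
C(a) = -⅓ (C(a) = (⅙)*(-2) = -⅓)
(f(56) + C(-79)) - 21591 = (142 - ⅓) - 21591 = 425/3 - 21591 = -64348/3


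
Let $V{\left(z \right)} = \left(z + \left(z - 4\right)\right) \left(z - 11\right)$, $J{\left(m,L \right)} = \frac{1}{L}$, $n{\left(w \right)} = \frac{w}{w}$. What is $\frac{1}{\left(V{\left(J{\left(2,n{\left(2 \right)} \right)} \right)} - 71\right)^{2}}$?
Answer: $\frac{1}{2601} \approx 0.00038447$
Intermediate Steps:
$n{\left(w \right)} = 1$
$V{\left(z \right)} = \left(-11 + z\right) \left(-4 + 2 z\right)$ ($V{\left(z \right)} = \left(z + \left(z - 4\right)\right) \left(-11 + z\right) = \left(z + \left(-4 + z\right)\right) \left(-11 + z\right) = \left(-4 + 2 z\right) \left(-11 + z\right) = \left(-11 + z\right) \left(-4 + 2 z\right)$)
$\frac{1}{\left(V{\left(J{\left(2,n{\left(2 \right)} \right)} \right)} - 71\right)^{2}} = \frac{1}{\left(\left(44 - \frac{26}{1} + 2 \left(1^{-1}\right)^{2}\right) - 71\right)^{2}} = \frac{1}{\left(\left(44 - 26 + 2 \cdot 1^{2}\right) - 71\right)^{2}} = \frac{1}{\left(\left(44 - 26 + 2 \cdot 1\right) - 71\right)^{2}} = \frac{1}{\left(\left(44 - 26 + 2\right) - 71\right)^{2}} = \frac{1}{\left(20 - 71\right)^{2}} = \frac{1}{\left(-51\right)^{2}} = \frac{1}{2601}$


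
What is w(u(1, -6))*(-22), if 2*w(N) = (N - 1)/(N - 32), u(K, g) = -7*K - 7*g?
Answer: -374/3 ≈ -124.67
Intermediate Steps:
w(N) = (-1 + N)/(2*(-32 + N)) (w(N) = ((N - 1)/(N - 32))/2 = ((-1 + N)/(-32 + N))/2 = (-1 + N)/(2*(-32 + N)))
w(u(1, -6))*(-22) = ((-1 + (-7*1 - 7*(-6)))/(2*(-32 + (-7*1 - 7*(-6)))))*(-22) = ((-1 + (-7 + 42))/(2*(-32 + (-7 + 42))))*(-22) = ((-1 + 35)/(2*(-32 + 35)))*(-22) = ((½)*34/3)*(-22) = ((½)*(⅓)*34)*(-22) = (17/3)*(-22) = -374/3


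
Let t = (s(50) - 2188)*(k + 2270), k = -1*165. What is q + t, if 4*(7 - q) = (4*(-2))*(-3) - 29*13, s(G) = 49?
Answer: -18009999/4 ≈ -4.5025e+6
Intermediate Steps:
k = -165
q = 381/4 (q = 7 - ((4*(-2))*(-3) - 29*13)/4 = 7 - (-8*(-3) - 377)/4 = 7 - (24 - 377)/4 = 7 - ¼*(-353) = 7 + 353/4 = 381/4 ≈ 95.250)
t = -4502595 (t = (49 - 2188)*(-165 + 2270) = -2139*2105 = -4502595)
q + t = 381/4 - 4502595 = -18009999/4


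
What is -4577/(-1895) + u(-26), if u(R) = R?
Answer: -44693/1895 ≈ -23.585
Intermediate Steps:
-4577/(-1895) + u(-26) = -4577/(-1895) - 26 = -4577*(-1/1895) - 26 = 4577/1895 - 26 = -44693/1895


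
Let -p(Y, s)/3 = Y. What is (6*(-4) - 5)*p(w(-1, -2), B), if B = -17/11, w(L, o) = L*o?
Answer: 174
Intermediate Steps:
B = -17/11 (B = -17*1/11 = -17/11 ≈ -1.5455)
p(Y, s) = -3*Y
(6*(-4) - 5)*p(w(-1, -2), B) = (6*(-4) - 5)*(-(-3)*(-2)) = (-24 - 5)*(-3*2) = -29*(-6) = 174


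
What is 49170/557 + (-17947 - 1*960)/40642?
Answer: 283976563/3233942 ≈ 87.811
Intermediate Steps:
49170/557 + (-17947 - 1*960)/40642 = 49170*(1/557) + (-17947 - 960)*(1/40642) = 49170/557 - 18907*1/40642 = 49170/557 - 2701/5806 = 283976563/3233942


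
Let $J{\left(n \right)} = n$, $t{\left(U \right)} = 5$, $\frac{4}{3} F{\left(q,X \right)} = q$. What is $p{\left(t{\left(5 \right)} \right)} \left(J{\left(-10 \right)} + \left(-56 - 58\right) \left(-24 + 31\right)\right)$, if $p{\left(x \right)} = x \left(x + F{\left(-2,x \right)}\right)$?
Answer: $-14140$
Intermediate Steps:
$F{\left(q,X \right)} = \frac{3 q}{4}$
$p{\left(x \right)} = x \left(- \frac{3}{2} + x\right)$ ($p{\left(x \right)} = x \left(x + \frac{3}{4} \left(-2\right)\right) = x \left(x - \frac{3}{2}\right) = x \left(- \frac{3}{2} + x\right)$)
$p{\left(t{\left(5 \right)} \right)} \left(J{\left(-10 \right)} + \left(-56 - 58\right) \left(-24 + 31\right)\right) = \frac{1}{2} \cdot 5 \left(-3 + 2 \cdot 5\right) \left(-10 + \left(-56 - 58\right) \left(-24 + 31\right)\right) = \frac{1}{2} \cdot 5 \left(-3 + 10\right) \left(-10 - 798\right) = \frac{1}{2} \cdot 5 \cdot 7 \left(-10 - 798\right) = \frac{35}{2} \left(-808\right) = -14140$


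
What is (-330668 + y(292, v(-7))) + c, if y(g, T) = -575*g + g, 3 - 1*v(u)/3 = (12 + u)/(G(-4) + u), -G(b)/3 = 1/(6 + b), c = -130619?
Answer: -628895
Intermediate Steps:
G(b) = -3/(6 + b)
v(u) = 9 - 3*(12 + u)/(-3/2 + u) (v(u) = 9 - 3*(12 + u)/(-3/(6 - 4) + u) = 9 - 3*(12 + u)/(-3/2 + u))
y(g, T) = -574*g
(-330668 + y(292, v(-7))) + c = (-330668 - 574*292) - 130619 = (-330668 - 167608) - 130619 = -498276 - 130619 = -628895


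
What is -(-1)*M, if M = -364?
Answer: -364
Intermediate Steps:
-(-1)*M = -(-1)*(-364) = -1*364 = -364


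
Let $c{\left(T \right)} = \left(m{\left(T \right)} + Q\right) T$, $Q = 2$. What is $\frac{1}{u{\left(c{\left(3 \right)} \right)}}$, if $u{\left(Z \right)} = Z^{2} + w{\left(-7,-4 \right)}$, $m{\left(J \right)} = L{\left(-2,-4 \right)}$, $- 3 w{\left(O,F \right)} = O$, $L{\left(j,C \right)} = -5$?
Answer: $\frac{3}{250} \approx 0.012$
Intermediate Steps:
$w{\left(O,F \right)} = - \frac{O}{3}$
$m{\left(J \right)} = -5$
$c{\left(T \right)} = - 3 T$ ($c{\left(T \right)} = \left(-5 + 2\right) T = - 3 T$)
$u{\left(Z \right)} = \frac{7}{3} + Z^{2}$ ($u{\left(Z \right)} = Z^{2} - - \frac{7}{3} = Z^{2} + \frac{7}{3} = \frac{7}{3} + Z^{2}$)
$\frac{1}{u{\left(c{\left(3 \right)} \right)}} = \frac{1}{\frac{7}{3} + \left(\left(-3\right) 3\right)^{2}} = \frac{1}{\frac{7}{3} + \left(-9\right)^{2}} = \frac{1}{\frac{7}{3} + 81} = \frac{1}{\frac{250}{3}} = \frac{3}{250}$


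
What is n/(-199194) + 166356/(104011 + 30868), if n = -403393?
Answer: 87546361511/26867087526 ≈ 3.2585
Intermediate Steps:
n/(-199194) + 166356/(104011 + 30868) = -403393/(-199194) + 166356/(104011 + 30868) = -403393*(-1/199194) + 166356/134879 = 403393/199194 + 166356*(1/134879) = 403393/199194 + 166356/134879 = 87546361511/26867087526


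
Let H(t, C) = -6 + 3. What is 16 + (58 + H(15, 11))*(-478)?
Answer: -26274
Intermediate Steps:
H(t, C) = -3
16 + (58 + H(15, 11))*(-478) = 16 + (58 - 3)*(-478) = 16 + 55*(-478) = 16 - 26290 = -26274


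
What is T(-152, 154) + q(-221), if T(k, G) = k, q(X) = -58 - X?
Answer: 11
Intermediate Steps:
T(-152, 154) + q(-221) = -152 + (-58 - 1*(-221)) = -152 + (-58 + 221) = -152 + 163 = 11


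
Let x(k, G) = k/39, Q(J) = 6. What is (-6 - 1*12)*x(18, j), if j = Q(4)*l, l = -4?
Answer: -108/13 ≈ -8.3077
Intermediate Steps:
j = -24 (j = 6*(-4) = -24)
x(k, G) = k/39 (x(k, G) = k*(1/39) = k/39)
(-6 - 1*12)*x(18, j) = (-6 - 1*12)*((1/39)*18) = (-6 - 12)*(6/13) = -18*6/13 = -108/13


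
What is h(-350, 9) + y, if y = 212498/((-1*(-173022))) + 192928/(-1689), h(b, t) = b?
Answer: -22550639099/48705693 ≈ -463.00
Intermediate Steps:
y = -5503646549/48705693 (y = 212498/173022 + 192928*(-1/1689) = 212498*(1/173022) - 192928/1689 = 106249/86511 - 192928/1689 = -5503646549/48705693 ≈ -113.00)
h(-350, 9) + y = -350 - 5503646549/48705693 = -22550639099/48705693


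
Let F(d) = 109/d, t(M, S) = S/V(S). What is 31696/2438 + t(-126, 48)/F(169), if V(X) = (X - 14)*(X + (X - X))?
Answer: 58938699/4517614 ≈ 13.046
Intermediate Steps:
V(X) = X*(-14 + X) (V(X) = (-14 + X)*(X + 0) = (-14 + X)*X = X*(-14 + X))
t(M, S) = 1/(-14 + S) (t(M, S) = S/((S*(-14 + S))) = S*(1/(S*(-14 + S))) = 1/(-14 + S))
31696/2438 + t(-126, 48)/F(169) = 31696/2438 + 1/((-14 + 48)*((109/169))) = 31696*(1/2438) + 1/(34*((109*(1/169)))) = 15848/1219 + 1/(34*(109/169)) = 15848/1219 + (1/34)*(169/109) = 15848/1219 + 169/3706 = 58938699/4517614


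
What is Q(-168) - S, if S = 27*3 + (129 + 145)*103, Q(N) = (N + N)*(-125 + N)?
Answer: 70145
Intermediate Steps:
Q(N) = 2*N*(-125 + N) (Q(N) = (2*N)*(-125 + N) = 2*N*(-125 + N))
S = 28303 (S = 81 + 274*103 = 81 + 28222 = 28303)
Q(-168) - S = 2*(-168)*(-125 - 168) - 1*28303 = 2*(-168)*(-293) - 28303 = 98448 - 28303 = 70145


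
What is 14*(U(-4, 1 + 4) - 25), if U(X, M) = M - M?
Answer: -350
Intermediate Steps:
U(X, M) = 0
14*(U(-4, 1 + 4) - 25) = 14*(0 - 25) = 14*(-25) = -350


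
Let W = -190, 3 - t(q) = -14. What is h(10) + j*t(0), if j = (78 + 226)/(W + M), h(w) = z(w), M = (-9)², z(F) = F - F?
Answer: -5168/109 ≈ -47.413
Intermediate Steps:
z(F) = 0
t(q) = 17 (t(q) = 3 - 1*(-14) = 3 + 14 = 17)
M = 81
h(w) = 0
j = -304/109 (j = (78 + 226)/(-190 + 81) = 304/(-109) = 304*(-1/109) = -304/109 ≈ -2.7890)
h(10) + j*t(0) = 0 - 304/109*17 = 0 - 5168/109 = -5168/109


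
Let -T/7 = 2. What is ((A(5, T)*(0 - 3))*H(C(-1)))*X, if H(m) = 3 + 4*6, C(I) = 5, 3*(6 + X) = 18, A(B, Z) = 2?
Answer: 0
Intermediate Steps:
T = -14 (T = -7*2 = -14)
X = 0 (X = -6 + (⅓)*18 = -6 + 6 = 0)
H(m) = 27 (H(m) = 3 + 24 = 27)
((A(5, T)*(0 - 3))*H(C(-1)))*X = ((2*(0 - 3))*27)*0 = ((2*(-3))*27)*0 = -6*27*0 = -162*0 = 0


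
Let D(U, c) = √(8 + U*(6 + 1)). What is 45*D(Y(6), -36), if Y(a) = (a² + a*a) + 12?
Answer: 90*√149 ≈ 1098.6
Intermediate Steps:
Y(a) = 12 + 2*a² (Y(a) = (a² + a²) + 12 = 2*a² + 12 = 12 + 2*a²)
D(U, c) = √(8 + 7*U) (D(U, c) = √(8 + U*7) = √(8 + 7*U))
45*D(Y(6), -36) = 45*√(8 + 7*(12 + 2*6²)) = 45*√(8 + 7*(12 + 2*36)) = 45*√(8 + 7*(12 + 72)) = 45*√(8 + 7*84) = 45*√(8 + 588) = 45*√596 = 45*(2*√149) = 90*√149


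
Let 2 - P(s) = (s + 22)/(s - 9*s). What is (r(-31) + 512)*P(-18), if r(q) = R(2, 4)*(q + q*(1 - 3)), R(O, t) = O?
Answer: 20377/18 ≈ 1132.1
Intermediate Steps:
P(s) = 2 + (22 + s)/(8*s) (P(s) = 2 - (s + 22)/(s - 9*s) = 2 - (22 + s)/((-8*s)) = 2 - (22 + s)*(-1/(8*s)) = 2 - (-1)*(22 + s)/(8*s) = 2 + (22 + s)/(8*s))
r(q) = -2*q (r(q) = 2*(q + q*(1 - 3)) = 2*(q + q*(-2)) = 2*(q - 2*q) = 2*(-q) = -2*q)
(r(-31) + 512)*P(-18) = (-2*(-31) + 512)*((⅛)*(22 + 17*(-18))/(-18)) = (62 + 512)*((⅛)*(-1/18)*(22 - 306)) = 574*((⅛)*(-1/18)*(-284)) = 574*(71/36) = 20377/18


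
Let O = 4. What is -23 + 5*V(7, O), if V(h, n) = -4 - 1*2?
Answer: -53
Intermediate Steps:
V(h, n) = -6 (V(h, n) = -4 - 2 = -6)
-23 + 5*V(7, O) = -23 + 5*(-6) = -23 - 30 = -53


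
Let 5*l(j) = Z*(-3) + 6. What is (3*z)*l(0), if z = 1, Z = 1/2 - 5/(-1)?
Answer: -63/10 ≈ -6.3000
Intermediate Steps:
Z = 11/2 (Z = 1*(½) - 5*(-1) = ½ + 5 = 11/2 ≈ 5.5000)
l(j) = -21/10 (l(j) = ((11/2)*(-3) + 6)/5 = (-33/2 + 6)/5 = (⅕)*(-21/2) = -21/10)
(3*z)*l(0) = (3*1)*(-21/10) = 3*(-21/10) = -63/10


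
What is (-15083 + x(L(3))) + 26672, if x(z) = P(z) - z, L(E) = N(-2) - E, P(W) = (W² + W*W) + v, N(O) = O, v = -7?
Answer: 11637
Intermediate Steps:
P(W) = -7 + 2*W² (P(W) = (W² + W*W) - 7 = (W² + W²) - 7 = 2*W² - 7 = -7 + 2*W²)
L(E) = -2 - E
x(z) = -7 - z + 2*z² (x(z) = (-7 + 2*z²) - z = -7 - z + 2*z²)
(-15083 + x(L(3))) + 26672 = (-15083 + (-7 - (-2 - 1*3) + 2*(-2 - 1*3)²)) + 26672 = (-15083 + (-7 - (-2 - 3) + 2*(-2 - 3)²)) + 26672 = (-15083 + (-7 - 1*(-5) + 2*(-5)²)) + 26672 = (-15083 + (-7 + 5 + 2*25)) + 26672 = (-15083 + (-7 + 5 + 50)) + 26672 = (-15083 + 48) + 26672 = -15035 + 26672 = 11637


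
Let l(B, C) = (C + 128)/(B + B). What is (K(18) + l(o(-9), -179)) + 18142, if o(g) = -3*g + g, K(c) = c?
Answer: 217903/12 ≈ 18159.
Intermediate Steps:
o(g) = -2*g
l(B, C) = (128 + C)/(2*B) (l(B, C) = (128 + C)/((2*B)) = (128 + C)*(1/(2*B)) = (128 + C)/(2*B))
(K(18) + l(o(-9), -179)) + 18142 = (18 + (128 - 179)/(2*((-2*(-9))))) + 18142 = (18 + (½)*(-51)/18) + 18142 = (18 + (½)*(1/18)*(-51)) + 18142 = (18 - 17/12) + 18142 = 199/12 + 18142 = 217903/12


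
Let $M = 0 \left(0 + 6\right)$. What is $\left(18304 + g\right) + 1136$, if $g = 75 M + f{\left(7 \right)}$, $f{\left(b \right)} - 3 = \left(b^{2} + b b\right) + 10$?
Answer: $19551$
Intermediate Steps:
$M = 0$ ($M = 0 \cdot 6 = 0$)
$f{\left(b \right)} = 13 + 2 b^{2}$ ($f{\left(b \right)} = 3 + \left(\left(b^{2} + b b\right) + 10\right) = 3 + \left(\left(b^{2} + b^{2}\right) + 10\right) = 3 + \left(2 b^{2} + 10\right) = 3 + \left(10 + 2 b^{2}\right) = 13 + 2 b^{2}$)
$g = 111$ ($g = 75 \cdot 0 + \left(13 + 2 \cdot 7^{2}\right) = 0 + \left(13 + 2 \cdot 49\right) = 0 + \left(13 + 98\right) = 0 + 111 = 111$)
$\left(18304 + g\right) + 1136 = \left(18304 + 111\right) + 1136 = 18415 + 1136 = 19551$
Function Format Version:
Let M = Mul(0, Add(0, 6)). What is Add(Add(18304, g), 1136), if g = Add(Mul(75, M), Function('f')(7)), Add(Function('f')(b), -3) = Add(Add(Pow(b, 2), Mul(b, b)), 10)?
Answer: 19551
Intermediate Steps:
M = 0 (M = Mul(0, 6) = 0)
Function('f')(b) = Add(13, Mul(2, Pow(b, 2))) (Function('f')(b) = Add(3, Add(Add(Pow(b, 2), Mul(b, b)), 10)) = Add(3, Add(Add(Pow(b, 2), Pow(b, 2)), 10)) = Add(3, Add(Mul(2, Pow(b, 2)), 10)) = Add(3, Add(10, Mul(2, Pow(b, 2)))) = Add(13, Mul(2, Pow(b, 2))))
g = 111 (g = Add(Mul(75, 0), Add(13, Mul(2, Pow(7, 2)))) = Add(0, Add(13, Mul(2, 49))) = Add(0, Add(13, 98)) = Add(0, 111) = 111)
Add(Add(18304, g), 1136) = Add(Add(18304, 111), 1136) = Add(18415, 1136) = 19551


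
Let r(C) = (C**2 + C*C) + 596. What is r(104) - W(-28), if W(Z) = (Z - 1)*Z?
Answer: 21416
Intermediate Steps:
r(C) = 596 + 2*C**2 (r(C) = (C**2 + C**2) + 596 = 2*C**2 + 596 = 596 + 2*C**2)
W(Z) = Z*(-1 + Z) (W(Z) = (-1 + Z)*Z = Z*(-1 + Z))
r(104) - W(-28) = (596 + 2*104**2) - (-28)*(-1 - 28) = (596 + 2*10816) - (-28)*(-29) = (596 + 21632) - 1*812 = 22228 - 812 = 21416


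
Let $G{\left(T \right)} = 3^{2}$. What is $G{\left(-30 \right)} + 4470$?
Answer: $4479$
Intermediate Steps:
$G{\left(T \right)} = 9$
$G{\left(-30 \right)} + 4470 = 9 + 4470 = 4479$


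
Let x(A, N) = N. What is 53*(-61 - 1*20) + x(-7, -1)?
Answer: -4294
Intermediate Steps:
53*(-61 - 1*20) + x(-7, -1) = 53*(-61 - 1*20) - 1 = 53*(-61 - 20) - 1 = 53*(-81) - 1 = -4293 - 1 = -4294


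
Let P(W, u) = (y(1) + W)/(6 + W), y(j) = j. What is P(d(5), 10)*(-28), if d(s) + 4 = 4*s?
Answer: -238/11 ≈ -21.636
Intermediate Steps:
d(s) = -4 + 4*s
P(W, u) = (1 + W)/(6 + W)
P(d(5), 10)*(-28) = ((1 + (-4 + 4*5))/(6 + (-4 + 4*5)))*(-28) = ((1 + (-4 + 20))/(6 + (-4 + 20)))*(-28) = ((1 + 16)/(6 + 16))*(-28) = (17/22)*(-28) = -238/11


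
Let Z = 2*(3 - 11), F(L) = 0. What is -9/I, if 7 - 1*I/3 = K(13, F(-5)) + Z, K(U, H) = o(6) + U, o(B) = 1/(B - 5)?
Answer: -1/3 ≈ -0.33333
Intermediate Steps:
o(B) = 1/(-5 + B)
K(U, H) = 1 + U (K(U, H) = 1/(-5 + 6) + U = 1/1 + U = 1 + U)
Z = -16 (Z = 2*(-8) = -16)
I = 27 (I = 21 - 3*((1 + 13) - 16) = 21 - 3*(14 - 16) = 21 - 3*(-2) = 21 + 6 = 27)
-9/I = -9/27 = -9*1/27 = -1/3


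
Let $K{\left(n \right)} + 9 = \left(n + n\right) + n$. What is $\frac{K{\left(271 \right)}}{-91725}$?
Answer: $- \frac{268}{30575} \approx -0.0087653$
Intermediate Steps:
$K{\left(n \right)} = -9 + 3 n$ ($K{\left(n \right)} = -9 + \left(\left(n + n\right) + n\right) = -9 + \left(2 n + n\right) = -9 + 3 n$)
$\frac{K{\left(271 \right)}}{-91725} = \frac{-9 + 3 \cdot 271}{-91725} = \left(-9 + 813\right) \left(- \frac{1}{91725}\right) = 804 \left(- \frac{1}{91725}\right) = - \frac{268}{30575}$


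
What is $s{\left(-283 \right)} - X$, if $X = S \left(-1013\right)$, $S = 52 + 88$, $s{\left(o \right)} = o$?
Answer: $141537$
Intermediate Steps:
$S = 140$
$X = -141820$ ($X = 140 \left(-1013\right) = -141820$)
$s{\left(-283 \right)} - X = -283 - -141820 = -283 + 141820 = 141537$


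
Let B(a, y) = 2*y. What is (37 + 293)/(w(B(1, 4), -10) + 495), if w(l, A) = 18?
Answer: 110/171 ≈ 0.64328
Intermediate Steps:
(37 + 293)/(w(B(1, 4), -10) + 495) = (37 + 293)/(18 + 495) = 330/513 = 330*(1/513) = 110/171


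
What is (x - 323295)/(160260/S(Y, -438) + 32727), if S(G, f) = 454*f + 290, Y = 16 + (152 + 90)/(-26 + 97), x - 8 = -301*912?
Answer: -59350082519/3249089157 ≈ -18.267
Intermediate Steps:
x = -274504 (x = 8 - 301*912 = 8 - 274512 = -274504)
Y = 1378/71 (Y = 16 + 242/71 = 1378/71 ≈ 19.408)
S(G, f) = 290 + 454*f
(x - 323295)/(160260/S(Y, -438) + 32727) = (-274504 - 323295)/(160260/(290 + 454*(-438)) + 32727) = -597799/(160260/(290 - 198852) + 32727) = -597799/(160260/(-198562) + 32727) = -597799/(160260*(-1/198562) + 32727) = -597799/(-80130/99281 + 32727) = -597799/3249089157/99281 = -597799*99281/3249089157 = -59350082519/3249089157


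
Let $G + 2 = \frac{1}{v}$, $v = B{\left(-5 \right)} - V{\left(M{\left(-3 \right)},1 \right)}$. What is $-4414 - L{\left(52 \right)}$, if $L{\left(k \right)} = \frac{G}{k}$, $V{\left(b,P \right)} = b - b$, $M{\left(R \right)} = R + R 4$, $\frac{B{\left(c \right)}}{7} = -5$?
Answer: $- \frac{8033409}{1820} \approx -4414.0$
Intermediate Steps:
$B{\left(c \right)} = -35$ ($B{\left(c \right)} = 7 \left(-5\right) = -35$)
$M{\left(R \right)} = 5 R$ ($M{\left(R \right)} = R + 4 R = 5 R$)
$V{\left(b,P \right)} = 0$
$v = -35$ ($v = -35 - 0 = -35 + 0 = -35$)
$G = - \frac{71}{35}$ ($G = -2 + \frac{1}{-35} = -2 - \frac{1}{35} = - \frac{71}{35} \approx -2.0286$)
$L{\left(k \right)} = - \frac{71}{35 k}$
$-4414 - L{\left(52 \right)} = -4414 - - \frac{71}{35 \cdot 52} = -4414 - \left(- \frac{71}{35}\right) \frac{1}{52} = -4414 - - \frac{71}{1820} = -4414 + \frac{71}{1820} = - \frac{8033409}{1820}$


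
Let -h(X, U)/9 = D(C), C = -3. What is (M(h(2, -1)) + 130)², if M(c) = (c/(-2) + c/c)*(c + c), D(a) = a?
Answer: 297025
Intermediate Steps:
h(X, U) = 27 (h(X, U) = -9*(-3) = 27)
M(c) = 2*c*(1 - c/2) (M(c) = (c*(-½) + 1)*(2*c) = (-c/2 + 1)*(2*c) = (1 - c/2)*(2*c) = 2*c*(1 - c/2))
(M(h(2, -1)) + 130)² = (27*(2 - 1*27) + 130)² = (27*(2 - 27) + 130)² = (27*(-25) + 130)² = (-675 + 130)² = (-545)² = 297025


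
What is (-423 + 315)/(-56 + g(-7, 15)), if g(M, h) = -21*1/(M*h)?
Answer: 60/31 ≈ 1.9355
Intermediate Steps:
g(M, h) = -21/(M*h)
(-423 + 315)/(-56 + g(-7, 15)) = (-423 + 315)/(-56 - 21/(-7*15)) = -108/(-56 - 21*(-1/7)*1/15) = -108/(-56 + 1/5) = -108/(-279/5) = -108*(-5/279) = 60/31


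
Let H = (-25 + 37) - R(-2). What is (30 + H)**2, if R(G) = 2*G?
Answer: 2116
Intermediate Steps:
H = 16 (H = (-25 + 37) - 2*(-2) = 12 - 1*(-4) = 12 + 4 = 16)
(30 + H)**2 = (30 + 16)**2 = 46**2 = 2116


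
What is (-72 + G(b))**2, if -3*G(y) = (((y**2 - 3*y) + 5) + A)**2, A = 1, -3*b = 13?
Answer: 17714545216/59049 ≈ 3.0000e+5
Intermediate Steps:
b = -13/3 (b = -1/3*13 = -13/3 ≈ -4.3333)
G(y) = -(6 + y**2 - 3*y)**2/3 (G(y) = -(((y**2 - 3*y) + 5) + 1)**2/3 = -((5 + y**2 - 3*y) + 1)**2/3 = -(6 + y**2 - 3*y)**2/3)
(-72 + G(b))**2 = (-72 - (6 + (-13/3)**2 - 3*(-13/3))**2/3)**2 = (-72 - (6 + 169/9 + 13)**2/3)**2 = (-72 - (340/9)**2/3)**2 = (-72 - 1/3*115600/81)**2 = (-72 - 115600/243)**2 = (-133096/243)**2 = 17714545216/59049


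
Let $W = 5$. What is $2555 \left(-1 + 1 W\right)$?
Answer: $10220$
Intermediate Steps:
$2555 \left(-1 + 1 W\right) = 2555 \left(-1 + 1 \cdot 5\right) = 2555 \left(-1 + 5\right) = 2555 \cdot 4 = 10220$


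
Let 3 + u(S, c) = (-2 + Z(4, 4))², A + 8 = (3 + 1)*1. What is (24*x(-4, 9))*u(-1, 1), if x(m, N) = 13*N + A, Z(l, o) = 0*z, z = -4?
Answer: 2712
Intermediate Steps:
A = -4 (A = -8 + (3 + 1)*1 = -8 + 4*1 = -8 + 4 = -4)
Z(l, o) = 0 (Z(l, o) = 0*(-4) = 0)
x(m, N) = -4 + 13*N (x(m, N) = 13*N - 4 = -4 + 13*N)
u(S, c) = 1 (u(S, c) = -3 + (-2 + 0)² = -3 + (-2)² = -3 + 4 = 1)
(24*x(-4, 9))*u(-1, 1) = (24*(-4 + 13*9))*1 = (24*(-4 + 117))*1 = (24*113)*1 = 2712*1 = 2712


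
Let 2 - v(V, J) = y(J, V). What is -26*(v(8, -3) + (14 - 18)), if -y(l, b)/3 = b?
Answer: -572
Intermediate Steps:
y(l, b) = -3*b
v(V, J) = 2 + 3*V (v(V, J) = 2 - (-3)*V = 2 + 3*V)
-26*(v(8, -3) + (14 - 18)) = -26*((2 + 3*8) + (14 - 18)) = -26*((2 + 24) - 4) = -26*(26 - 4) = -26*22 = -572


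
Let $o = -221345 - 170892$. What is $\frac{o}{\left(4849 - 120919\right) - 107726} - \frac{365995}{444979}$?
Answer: $\frac{92629011003}{99584520284} \approx 0.93015$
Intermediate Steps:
$o = -392237$
$\frac{o}{\left(4849 - 120919\right) - 107726} - \frac{365995}{444979} = - \frac{392237}{\left(4849 - 120919\right) - 107726} - \frac{365995}{444979} = - \frac{392237}{-116070 - 107726} - \frac{365995}{444979} = - \frac{392237}{-223796} - \frac{365995}{444979} = \left(-392237\right) \left(- \frac{1}{223796}\right) - \frac{365995}{444979} = \frac{392237}{223796} - \frac{365995}{444979} = \frac{92629011003}{99584520284}$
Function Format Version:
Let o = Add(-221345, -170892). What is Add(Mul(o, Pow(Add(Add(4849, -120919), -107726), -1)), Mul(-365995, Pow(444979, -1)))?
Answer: Rational(92629011003, 99584520284) ≈ 0.93015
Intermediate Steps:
o = -392237
Add(Mul(o, Pow(Add(Add(4849, -120919), -107726), -1)), Mul(-365995, Pow(444979, -1))) = Add(Mul(-392237, Pow(Add(Add(4849, -120919), -107726), -1)), Mul(-365995, Pow(444979, -1))) = Add(Mul(-392237, Pow(Add(-116070, -107726), -1)), Mul(-365995, Rational(1, 444979))) = Add(Mul(-392237, Pow(-223796, -1)), Rational(-365995, 444979)) = Add(Mul(-392237, Rational(-1, 223796)), Rational(-365995, 444979)) = Add(Rational(392237, 223796), Rational(-365995, 444979)) = Rational(92629011003, 99584520284)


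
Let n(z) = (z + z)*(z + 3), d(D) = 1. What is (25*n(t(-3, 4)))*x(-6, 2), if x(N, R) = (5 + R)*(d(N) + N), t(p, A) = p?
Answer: 0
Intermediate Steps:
n(z) = 2*z*(3 + z) (n(z) = (2*z)*(3 + z) = 2*z*(3 + z))
x(N, R) = (1 + N)*(5 + R) (x(N, R) = (5 + R)*(1 + N) = (1 + N)*(5 + R))
(25*n(t(-3, 4)))*x(-6, 2) = (25*(2*(-3)*(3 - 3)))*(5 + 2 + 5*(-6) - 6*2) = (25*(2*(-3)*0))*(5 + 2 - 30 - 12) = (25*0)*(-35) = 0*(-35) = 0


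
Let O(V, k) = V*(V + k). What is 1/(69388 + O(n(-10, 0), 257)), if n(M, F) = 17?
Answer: 1/74046 ≈ 1.3505e-5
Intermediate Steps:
1/(69388 + O(n(-10, 0), 257)) = 1/(69388 + 17*(17 + 257)) = 1/(69388 + 17*274) = 1/(69388 + 4658) = 1/74046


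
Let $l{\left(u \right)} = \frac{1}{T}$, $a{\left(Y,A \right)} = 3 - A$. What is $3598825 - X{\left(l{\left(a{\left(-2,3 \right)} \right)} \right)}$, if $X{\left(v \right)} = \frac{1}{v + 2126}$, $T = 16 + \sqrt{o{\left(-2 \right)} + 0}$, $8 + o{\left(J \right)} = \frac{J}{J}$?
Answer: $\frac{4278266680421171}{1188795421} - \frac{i \sqrt{7}}{1188795421} \approx 3.5988 \cdot 10^{6} - 2.2256 \cdot 10^{-9} i$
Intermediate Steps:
$o{\left(J \right)} = -7$ ($o{\left(J \right)} = -8 + \frac{J}{J} = -8 + 1 = -7$)
$T = 16 + i \sqrt{7}$ ($T = 16 + \sqrt{-7 + 0} = 16 + \sqrt{-7} = 16 + i \sqrt{7} \approx 16.0 + 2.6458 i$)
$l{\left(u \right)} = \frac{1}{16 + i \sqrt{7}}$
$X{\left(v \right)} = \frac{1}{2126 + v}$
$3598825 - X{\left(l{\left(a{\left(-2,3 \right)} \right)} \right)} = 3598825 - \frac{1}{2126 + \left(\frac{16}{263} - \frac{i \sqrt{7}}{263}\right)} = 3598825 - \frac{1}{\frac{559154}{263} - \frac{i \sqrt{7}}{263}}$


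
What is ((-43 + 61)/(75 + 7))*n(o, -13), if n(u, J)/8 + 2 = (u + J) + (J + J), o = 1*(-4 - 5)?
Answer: -3600/41 ≈ -87.805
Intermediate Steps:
o = -9 (o = 1*(-9) = -9)
n(u, J) = -16 + 8*u + 24*J (n(u, J) = -16 + 8*((u + J) + (J + J)) = -16 + 8*((J + u) + 2*J) = -16 + 8*(u + 3*J) = -16 + (8*u + 24*J) = -16 + 8*u + 24*J)
((-43 + 61)/(75 + 7))*n(o, -13) = ((-43 + 61)/(75 + 7))*(-16 + 8*(-9) + 24*(-13)) = (18/82)*(-16 - 72 - 312) = (18*(1/82))*(-400) = (9/41)*(-400) = -3600/41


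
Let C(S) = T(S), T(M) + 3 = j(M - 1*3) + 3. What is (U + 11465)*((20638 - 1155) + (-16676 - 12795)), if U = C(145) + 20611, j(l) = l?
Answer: -321793384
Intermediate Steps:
T(M) = -3 + M (T(M) = -3 + ((M - 1*3) + 3) = -3 + ((M - 3) + 3) = -3 + ((-3 + M) + 3) = -3 + M)
C(S) = -3 + S
U = 20753 (U = (-3 + 145) + 20611 = 142 + 20611 = 20753)
(U + 11465)*((20638 - 1155) + (-16676 - 12795)) = (20753 + 11465)*((20638 - 1155) + (-16676 - 12795)) = 32218*(19483 - 29471) = 32218*(-9988) = -321793384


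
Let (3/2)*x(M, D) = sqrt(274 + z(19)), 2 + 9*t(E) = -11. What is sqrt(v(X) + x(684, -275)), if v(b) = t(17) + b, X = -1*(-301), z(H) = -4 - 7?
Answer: sqrt(2696 + 6*sqrt(263))/3 ≈ 17.617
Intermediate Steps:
z(H) = -11
t(E) = -13/9 (t(E) = -2/9 + (1/9)*(-11) = -2/9 - 11/9 = -13/9)
X = 301
v(b) = -13/9 + b
x(M, D) = 2*sqrt(263)/3 (x(M, D) = 2*sqrt(274 - 11)/3 = 2*sqrt(263)/3)
sqrt(v(X) + x(684, -275)) = sqrt((-13/9 + 301) + 2*sqrt(263)/3) = sqrt(2696/9 + 2*sqrt(263)/3)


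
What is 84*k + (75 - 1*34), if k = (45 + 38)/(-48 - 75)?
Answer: -643/41 ≈ -15.683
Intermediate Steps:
k = -83/123 (k = 83/(-123) = 83*(-1/123) = -83/123 ≈ -0.67480)
84*k + (75 - 1*34) = 84*(-83/123) + (75 - 1*34) = -2324/41 + (75 - 34) = -2324/41 + 41 = -643/41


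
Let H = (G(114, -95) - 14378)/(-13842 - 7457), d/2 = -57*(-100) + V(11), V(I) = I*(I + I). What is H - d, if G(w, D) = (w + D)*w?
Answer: -253105104/21299 ≈ -11883.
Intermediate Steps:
G(w, D) = w*(D + w) (G(w, D) = (D + w)*w = w*(D + w))
V(I) = 2*I² (V(I) = I*(2*I) = 2*I²)
d = 11884 (d = 2*(-57*(-100) + 2*11²) = 2*(5700 + 2*121) = 2*(5700 + 242) = 2*5942 = 11884)
H = 12212/21299 (H = (114*(-95 + 114) - 14378)/(-13842 - 7457) = (114*19 - 14378)/(-21299) = (2166 - 14378)*(-1/21299) = -12212*(-1/21299) = 12212/21299 ≈ 0.57336)
H - d = 12212/21299 - 1*11884 = 12212/21299 - 11884 = -253105104/21299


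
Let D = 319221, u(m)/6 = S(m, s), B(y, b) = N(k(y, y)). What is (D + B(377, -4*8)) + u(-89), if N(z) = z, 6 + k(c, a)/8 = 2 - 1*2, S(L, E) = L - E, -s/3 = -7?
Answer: 318513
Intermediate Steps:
s = 21 (s = -3*(-7) = 21)
k(c, a) = -48 (k(c, a) = -48 + 8*(2 - 1*2) = -48 + 8*(2 - 2) = -48 + 8*0 = -48 + 0 = -48)
B(y, b) = -48
u(m) = -126 + 6*m (u(m) = 6*(m - 1*21) = 6*(m - 21) = 6*(-21 + m) = -126 + 6*m)
(D + B(377, -4*8)) + u(-89) = (319221 - 48) + (-126 + 6*(-89)) = 319173 + (-126 - 534) = 319173 - 660 = 318513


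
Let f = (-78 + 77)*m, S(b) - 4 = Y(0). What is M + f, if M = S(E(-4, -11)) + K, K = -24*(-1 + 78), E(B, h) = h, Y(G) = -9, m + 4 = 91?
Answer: -1940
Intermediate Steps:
m = 87 (m = -4 + 91 = 87)
S(b) = -5 (S(b) = 4 - 9 = -5)
K = -1848 (K = -24*77 = -1848)
f = -87 (f = (-78 + 77)*87 = -1*87 = -87)
M = -1853 (M = -5 - 1848 = -1853)
M + f = -1853 - 87 = -1940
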